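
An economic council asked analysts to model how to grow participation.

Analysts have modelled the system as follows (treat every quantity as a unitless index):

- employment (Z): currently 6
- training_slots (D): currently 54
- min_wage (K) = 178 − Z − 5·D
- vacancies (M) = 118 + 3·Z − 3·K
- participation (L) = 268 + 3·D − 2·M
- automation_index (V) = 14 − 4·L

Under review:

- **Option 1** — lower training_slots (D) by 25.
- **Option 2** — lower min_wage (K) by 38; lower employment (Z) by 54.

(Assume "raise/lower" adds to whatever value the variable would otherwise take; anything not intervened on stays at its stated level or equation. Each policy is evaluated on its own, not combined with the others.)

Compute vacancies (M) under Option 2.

220

Option 2 (K − 38, Z − 54):
  Z = 6 − 54 = -48
  D = 54
  K = 178 − (-48) − 5·54 (−38 from intervention) = -82
  M = 118 + 3·(-48) − 3·(-82) = 220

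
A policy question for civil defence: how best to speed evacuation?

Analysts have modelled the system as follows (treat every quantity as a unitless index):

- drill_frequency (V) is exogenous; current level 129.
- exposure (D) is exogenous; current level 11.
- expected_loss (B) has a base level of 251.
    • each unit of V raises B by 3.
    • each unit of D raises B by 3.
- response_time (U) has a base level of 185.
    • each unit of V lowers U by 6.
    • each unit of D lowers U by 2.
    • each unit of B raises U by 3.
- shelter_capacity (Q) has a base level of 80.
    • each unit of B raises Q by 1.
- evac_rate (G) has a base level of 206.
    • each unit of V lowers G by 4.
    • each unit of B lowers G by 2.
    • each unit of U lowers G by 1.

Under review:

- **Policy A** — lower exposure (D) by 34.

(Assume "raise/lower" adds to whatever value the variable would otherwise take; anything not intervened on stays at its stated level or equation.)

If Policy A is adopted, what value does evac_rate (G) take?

-2612

Policy A (D − 34):
  V = 129
  D = 11 − 34 = -23
  B = 251 + 3·129 + 3·(-23) = 569
  U = 185 − 6·129 − 2·(-23) + 3·569 = 1164
  G = 206 − 4·129 − 2·569 − 1164 = -2612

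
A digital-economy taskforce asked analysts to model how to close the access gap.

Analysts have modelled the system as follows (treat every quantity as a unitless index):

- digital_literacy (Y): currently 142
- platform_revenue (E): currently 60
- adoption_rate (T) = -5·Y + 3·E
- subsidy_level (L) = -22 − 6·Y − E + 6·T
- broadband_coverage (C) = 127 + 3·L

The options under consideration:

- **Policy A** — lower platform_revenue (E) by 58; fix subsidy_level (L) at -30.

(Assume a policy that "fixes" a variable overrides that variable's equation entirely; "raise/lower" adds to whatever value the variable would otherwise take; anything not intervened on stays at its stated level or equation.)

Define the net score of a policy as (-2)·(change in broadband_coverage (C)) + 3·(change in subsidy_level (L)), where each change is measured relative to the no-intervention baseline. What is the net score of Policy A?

-12252

Baseline:
  Y = 142
  E = 60
  T = 0 − 5·142 + 3·60 = -530
  L = -22 − 6·142 − 60 + 6·(-530) = -4114
  C = 127 + 3·(-4114) = -12215
Policy A (E − 58, L := -30):
  Y = 142
  E = 60 − 58 = 2
  T = 0 − 5·142 + 3·2 = -704
  L = -30
  C = 127 + 3·(-30) = 37
ΔC = 37 − (-12215) = 12252; ΔL = -30 − (-4114) = 4084
Score = (-2)·12252 + 3·4084 = -12252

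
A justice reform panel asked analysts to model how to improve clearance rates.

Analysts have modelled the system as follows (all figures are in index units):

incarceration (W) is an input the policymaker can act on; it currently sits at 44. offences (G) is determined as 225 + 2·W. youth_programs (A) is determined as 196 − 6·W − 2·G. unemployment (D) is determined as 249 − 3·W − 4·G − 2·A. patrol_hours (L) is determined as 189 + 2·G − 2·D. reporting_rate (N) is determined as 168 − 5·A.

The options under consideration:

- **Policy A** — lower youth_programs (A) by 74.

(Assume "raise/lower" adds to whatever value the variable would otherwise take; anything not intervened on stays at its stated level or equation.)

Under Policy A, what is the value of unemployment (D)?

Policy A (A − 74):
  W = 44
  G = 225 + 2·44 = 313
  A = 196 − 6·44 − 2·313 (−74 from intervention) = -768
  D = 249 − 3·44 − 4·313 − 2·(-768) = 401

401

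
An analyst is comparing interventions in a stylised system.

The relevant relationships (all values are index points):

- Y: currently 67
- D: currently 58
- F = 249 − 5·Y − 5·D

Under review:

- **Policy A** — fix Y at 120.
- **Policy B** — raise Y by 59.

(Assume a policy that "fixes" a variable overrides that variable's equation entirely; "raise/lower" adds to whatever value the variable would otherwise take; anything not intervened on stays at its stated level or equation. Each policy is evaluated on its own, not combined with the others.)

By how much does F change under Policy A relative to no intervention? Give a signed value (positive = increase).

-265

Baseline:
  Y = 67
  D = 58
  F = 249 − 5·67 − 5·58 = -376
Policy A (Y := 120):
  Y = 120
  D = 58
  F = 249 − 5·120 − 5·58 = -641
Change in F: -641 − (-376) = -265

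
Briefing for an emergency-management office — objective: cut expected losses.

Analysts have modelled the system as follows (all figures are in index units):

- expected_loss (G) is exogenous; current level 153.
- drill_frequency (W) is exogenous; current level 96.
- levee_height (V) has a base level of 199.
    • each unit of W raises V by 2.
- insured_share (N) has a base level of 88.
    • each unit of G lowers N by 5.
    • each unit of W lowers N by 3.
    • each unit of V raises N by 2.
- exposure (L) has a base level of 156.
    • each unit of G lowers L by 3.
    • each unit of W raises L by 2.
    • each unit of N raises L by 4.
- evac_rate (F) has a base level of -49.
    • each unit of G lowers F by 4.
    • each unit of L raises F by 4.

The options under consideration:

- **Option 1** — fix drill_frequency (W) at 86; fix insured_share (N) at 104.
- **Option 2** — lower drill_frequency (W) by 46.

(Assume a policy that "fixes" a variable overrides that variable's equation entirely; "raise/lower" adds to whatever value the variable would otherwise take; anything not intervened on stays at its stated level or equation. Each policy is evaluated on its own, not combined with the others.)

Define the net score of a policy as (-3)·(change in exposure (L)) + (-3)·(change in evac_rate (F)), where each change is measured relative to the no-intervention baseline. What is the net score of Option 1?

-16920

Baseline:
  G = 153
  W = 96
  V = 199 + 2·96 = 391
  N = 88 − 5·153 − 3·96 + 2·391 = -183
  L = 156 − 3·153 + 2·96 + 4·(-183) = -843
  F = -49 − 4·153 + 4·(-843) = -4033
Option 1 (W := 86, N := 104):
  G = 153
  W = 86
  V = 199 + 2·86 = 371
  N = 104
  L = 156 − 3·153 + 2·86 + 4·104 = 285
  F = -49 − 4·153 + 4·285 = 479
ΔL = 285 − (-843) = 1128; ΔF = 479 − (-4033) = 4512
Score = (-3)·1128 + (-3)·4512 = -16920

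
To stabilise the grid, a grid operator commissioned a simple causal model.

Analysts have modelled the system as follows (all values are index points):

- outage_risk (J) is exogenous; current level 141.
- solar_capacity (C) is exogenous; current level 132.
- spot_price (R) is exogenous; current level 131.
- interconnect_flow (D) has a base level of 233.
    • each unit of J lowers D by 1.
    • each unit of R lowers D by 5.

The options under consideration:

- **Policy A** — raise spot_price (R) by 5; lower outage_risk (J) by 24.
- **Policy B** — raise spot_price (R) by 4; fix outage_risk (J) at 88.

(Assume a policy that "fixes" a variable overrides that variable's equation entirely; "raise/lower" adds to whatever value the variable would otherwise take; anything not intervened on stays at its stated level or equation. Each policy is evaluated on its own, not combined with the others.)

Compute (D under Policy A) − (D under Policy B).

Policy A (R + 5, J − 24):
  J = 141 − 24 = 117
  R = 131 + 5 = 136
  D = 233 − 117 − 5·136 = -564
Policy B (R + 4, J := 88):
  J = 88
  R = 131 + 4 = 135
  D = 233 − 88 − 5·135 = -530
D: -564 − (-530) = -34

-34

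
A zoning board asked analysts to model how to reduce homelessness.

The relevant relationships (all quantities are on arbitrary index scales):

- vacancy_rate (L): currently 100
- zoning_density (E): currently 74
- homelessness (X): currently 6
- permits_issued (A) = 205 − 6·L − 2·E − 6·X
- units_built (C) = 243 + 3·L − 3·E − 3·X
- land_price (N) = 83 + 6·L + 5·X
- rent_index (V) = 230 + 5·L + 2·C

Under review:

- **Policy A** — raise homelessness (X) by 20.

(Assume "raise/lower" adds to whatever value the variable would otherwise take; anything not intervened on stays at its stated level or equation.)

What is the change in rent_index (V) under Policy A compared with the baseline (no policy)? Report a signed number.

Baseline:
  L = 100
  E = 74
  X = 6
  C = 243 + 3·100 − 3·74 − 3·6 = 303
  V = 230 + 5·100 + 2·303 = 1336
Policy A (X + 20):
  L = 100
  E = 74
  X = 6 + 20 = 26
  C = 243 + 3·100 − 3·74 − 3·26 = 243
  V = 230 + 5·100 + 2·243 = 1216
Change in V: 1216 − 1336 = -120

-120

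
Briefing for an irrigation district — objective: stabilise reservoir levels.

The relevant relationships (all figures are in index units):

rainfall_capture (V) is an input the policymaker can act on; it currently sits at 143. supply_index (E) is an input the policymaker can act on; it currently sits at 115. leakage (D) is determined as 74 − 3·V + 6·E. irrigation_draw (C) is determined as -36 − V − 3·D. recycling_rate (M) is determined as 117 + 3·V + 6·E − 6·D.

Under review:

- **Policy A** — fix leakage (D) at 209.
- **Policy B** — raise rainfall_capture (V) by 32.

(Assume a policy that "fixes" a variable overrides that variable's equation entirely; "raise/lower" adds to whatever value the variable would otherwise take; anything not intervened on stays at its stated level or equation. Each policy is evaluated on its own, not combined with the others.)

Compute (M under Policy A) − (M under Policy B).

84

Policy A (D := 209):
  V = 143
  E = 115
  D = 209
  M = 117 + 3·143 + 6·115 − 6·209 = -18
Policy B (V + 32):
  V = 143 + 32 = 175
  E = 115
  D = 74 − 3·175 + 6·115 = 239
  M = 117 + 3·175 + 6·115 − 6·239 = -102
M: -18 − (-102) = 84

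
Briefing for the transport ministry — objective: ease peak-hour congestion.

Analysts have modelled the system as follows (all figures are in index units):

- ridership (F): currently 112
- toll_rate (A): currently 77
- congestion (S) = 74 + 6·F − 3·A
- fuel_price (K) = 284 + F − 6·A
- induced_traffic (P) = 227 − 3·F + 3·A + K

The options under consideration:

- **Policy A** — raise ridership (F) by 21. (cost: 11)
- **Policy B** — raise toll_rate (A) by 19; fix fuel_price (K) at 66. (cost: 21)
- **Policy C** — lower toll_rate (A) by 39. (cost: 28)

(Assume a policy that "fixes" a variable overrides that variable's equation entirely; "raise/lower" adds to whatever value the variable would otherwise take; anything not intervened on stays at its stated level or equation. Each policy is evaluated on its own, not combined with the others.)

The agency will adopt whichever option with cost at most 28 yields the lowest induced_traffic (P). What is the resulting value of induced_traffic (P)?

Policy A (F + 21):
  F = 112 + 21 = 133
  A = 77
  K = 284 + 133 − 6·77 = -45
  P = 227 − 3·133 + 3·77 + (-45) = 14
Policy B (A + 19, K := 66):
  F = 112
  A = 77 + 19 = 96
  K = 66
  P = 227 − 3·112 + 3·96 + 66 = 245
Policy C (A − 39):
  F = 112
  A = 77 − 39 = 38
  K = 284 + 112 − 6·38 = 168
  P = 227 − 3·112 + 3·38 + 168 = 173
Comparing — Policy A: P=14, Policy B: P=245, Policy C: P=173. Lowest is 14 (Policy A).

14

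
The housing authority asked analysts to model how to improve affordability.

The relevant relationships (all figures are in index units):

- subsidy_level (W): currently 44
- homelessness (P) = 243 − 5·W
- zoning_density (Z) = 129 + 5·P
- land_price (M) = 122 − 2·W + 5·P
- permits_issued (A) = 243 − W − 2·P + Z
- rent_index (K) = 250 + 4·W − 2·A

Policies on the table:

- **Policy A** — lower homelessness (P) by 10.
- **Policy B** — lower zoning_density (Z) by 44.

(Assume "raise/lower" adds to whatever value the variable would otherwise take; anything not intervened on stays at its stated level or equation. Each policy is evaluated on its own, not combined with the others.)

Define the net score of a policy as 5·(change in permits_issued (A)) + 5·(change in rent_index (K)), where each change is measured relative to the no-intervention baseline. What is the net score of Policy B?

Baseline:
  W = 44
  P = 243 − 5·44 = 23
  Z = 129 + 5·23 = 244
  A = 243 − 44 − 2·23 + 244 = 397
  K = 250 + 4·44 − 2·397 = -368
Policy B (Z − 44):
  W = 44
  P = 243 − 5·44 = 23
  Z = 129 + 5·23 (−44 from intervention) = 200
  A = 243 − 44 − 2·23 + 200 = 353
  K = 250 + 4·44 − 2·353 = -280
ΔA = 353 − 397 = -44; ΔK = -280 − (-368) = 88
Score = 5·(-44) + 5·88 = 220

220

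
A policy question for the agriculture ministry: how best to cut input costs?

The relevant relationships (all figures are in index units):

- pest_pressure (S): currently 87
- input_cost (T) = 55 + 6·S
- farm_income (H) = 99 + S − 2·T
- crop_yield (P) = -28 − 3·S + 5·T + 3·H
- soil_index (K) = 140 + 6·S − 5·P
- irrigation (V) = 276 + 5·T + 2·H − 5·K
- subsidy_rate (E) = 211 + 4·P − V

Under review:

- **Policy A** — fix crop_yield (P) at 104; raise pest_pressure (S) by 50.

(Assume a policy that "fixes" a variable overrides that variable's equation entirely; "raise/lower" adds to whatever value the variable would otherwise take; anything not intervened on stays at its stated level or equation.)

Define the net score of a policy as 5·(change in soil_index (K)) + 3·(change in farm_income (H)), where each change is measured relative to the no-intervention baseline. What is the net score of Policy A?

Baseline:
  S = 87
  T = 55 + 6·87 = 577
  H = 99 + 87 − 2·577 = -968
  P = -28 − 3·87 + 5·577 + 3·(-968) = -308
  K = 140 + 6·87 − 5·(-308) = 2202
Policy A (P := 104, S + 50):
  S = 87 + 50 = 137
  T = 55 + 6·137 = 877
  H = 99 + 137 − 2·877 = -1518
  P = 104
  K = 140 + 6·137 − 5·104 = 442
ΔK = 442 − 2202 = -1760; ΔH = -1518 − (-968) = -550
Score = 5·(-1760) + 3·(-550) = -10450

-10450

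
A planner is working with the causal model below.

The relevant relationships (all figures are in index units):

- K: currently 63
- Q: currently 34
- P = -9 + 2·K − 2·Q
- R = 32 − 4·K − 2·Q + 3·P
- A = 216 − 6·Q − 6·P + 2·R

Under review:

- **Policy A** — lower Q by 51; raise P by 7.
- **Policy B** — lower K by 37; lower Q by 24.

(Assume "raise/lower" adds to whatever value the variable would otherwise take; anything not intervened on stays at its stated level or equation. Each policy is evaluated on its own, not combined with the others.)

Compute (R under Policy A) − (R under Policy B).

311

Policy A (Q − 51, P + 7):
  K = 63
  Q = 34 − 51 = -17
  P = -9 + 2·63 − 2·(-17) (+7 from intervention) = 158
  R = 32 − 4·63 − 2·(-17) + 3·158 = 288
Policy B (K − 37, Q − 24):
  K = 63 − 37 = 26
  Q = 34 − 24 = 10
  P = -9 + 2·26 − 2·10 = 23
  R = 32 − 4·26 − 2·10 + 3·23 = -23
R: 288 − (-23) = 311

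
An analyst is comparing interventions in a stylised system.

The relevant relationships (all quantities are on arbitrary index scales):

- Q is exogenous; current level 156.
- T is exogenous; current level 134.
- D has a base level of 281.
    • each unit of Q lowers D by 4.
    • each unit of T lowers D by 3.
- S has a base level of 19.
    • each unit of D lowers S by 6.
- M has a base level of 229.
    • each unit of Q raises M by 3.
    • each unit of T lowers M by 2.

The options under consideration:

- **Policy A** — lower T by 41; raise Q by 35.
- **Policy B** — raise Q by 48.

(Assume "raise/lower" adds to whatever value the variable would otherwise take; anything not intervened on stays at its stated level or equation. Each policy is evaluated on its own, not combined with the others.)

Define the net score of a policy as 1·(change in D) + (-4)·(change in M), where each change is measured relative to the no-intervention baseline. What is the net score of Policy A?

-765

Baseline:
  Q = 156
  T = 134
  D = 281 − 4·156 − 3·134 = -745
  M = 229 + 3·156 − 2·134 = 429
Policy A (T − 41, Q + 35):
  Q = 156 + 35 = 191
  T = 134 − 41 = 93
  D = 281 − 4·191 − 3·93 = -762
  M = 229 + 3·191 − 2·93 = 616
ΔD = -762 − (-745) = -17; ΔM = 616 − 429 = 187
Score = 1·(-17) + (-4)·187 = -765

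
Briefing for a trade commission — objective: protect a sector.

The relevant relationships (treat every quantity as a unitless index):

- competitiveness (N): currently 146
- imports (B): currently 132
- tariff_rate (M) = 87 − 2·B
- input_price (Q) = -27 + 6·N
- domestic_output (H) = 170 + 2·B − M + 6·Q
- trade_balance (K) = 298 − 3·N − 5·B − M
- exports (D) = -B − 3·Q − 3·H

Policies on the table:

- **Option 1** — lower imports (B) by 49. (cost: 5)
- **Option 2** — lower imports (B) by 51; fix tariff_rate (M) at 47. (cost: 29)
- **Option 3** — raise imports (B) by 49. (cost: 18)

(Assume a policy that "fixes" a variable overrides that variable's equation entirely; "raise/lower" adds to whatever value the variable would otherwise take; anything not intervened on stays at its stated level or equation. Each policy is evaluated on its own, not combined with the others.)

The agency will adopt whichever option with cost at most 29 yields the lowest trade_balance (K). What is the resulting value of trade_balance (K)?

-770

Option 1 (B − 49):
  N = 146
  B = 132 − 49 = 83
  M = 87 − 2·83 = -79
  K = 298 − 3·146 − 5·83 − (-79) = -476
Option 2 (B − 51, M := 47):
  N = 146
  B = 132 − 51 = 81
  M = 47
  K = 298 − 3·146 − 5·81 − 47 = -592
Option 3 (B + 49):
  N = 146
  B = 132 + 49 = 181
  M = 87 − 2·181 = -275
  K = 298 − 3·146 − 5·181 − (-275) = -770
Comparing — Option 1: K=-476, Option 2: K=-592, Option 3: K=-770. Lowest is -770 (Option 3).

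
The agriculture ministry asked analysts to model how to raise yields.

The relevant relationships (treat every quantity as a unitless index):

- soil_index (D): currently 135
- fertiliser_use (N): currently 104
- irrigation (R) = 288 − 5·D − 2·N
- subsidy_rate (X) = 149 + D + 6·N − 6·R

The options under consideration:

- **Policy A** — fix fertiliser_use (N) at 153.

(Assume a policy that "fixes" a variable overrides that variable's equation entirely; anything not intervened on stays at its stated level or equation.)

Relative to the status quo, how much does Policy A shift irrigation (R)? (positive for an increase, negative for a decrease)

-98

Baseline:
  D = 135
  N = 104
  R = 288 − 5·135 − 2·104 = -595
Policy A (N := 153):
  D = 135
  N = 153
  R = 288 − 5·135 − 2·153 = -693
Change in R: -693 − (-595) = -98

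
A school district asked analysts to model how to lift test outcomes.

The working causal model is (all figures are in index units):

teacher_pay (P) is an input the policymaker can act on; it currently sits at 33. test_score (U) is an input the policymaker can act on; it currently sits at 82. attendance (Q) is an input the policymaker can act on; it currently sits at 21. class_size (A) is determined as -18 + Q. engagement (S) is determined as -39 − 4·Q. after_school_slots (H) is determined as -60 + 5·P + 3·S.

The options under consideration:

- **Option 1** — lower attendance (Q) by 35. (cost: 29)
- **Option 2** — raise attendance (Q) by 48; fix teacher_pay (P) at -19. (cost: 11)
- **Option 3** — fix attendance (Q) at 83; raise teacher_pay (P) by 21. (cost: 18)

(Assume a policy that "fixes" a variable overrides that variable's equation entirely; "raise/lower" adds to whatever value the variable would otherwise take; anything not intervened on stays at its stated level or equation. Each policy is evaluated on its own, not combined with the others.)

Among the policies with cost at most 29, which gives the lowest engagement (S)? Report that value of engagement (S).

Option 1 (Q − 35):
  Q = 21 − 35 = -14
  S = -39 − 4·(-14) = 17
Option 2 (Q + 48, P := -19):
  Q = 21 + 48 = 69
  S = -39 − 4·69 = -315
Option 3 (Q := 83, P + 21):
  Q = 83
  S = -39 − 4·83 = -371
Comparing — Option 1: S=17, Option 2: S=-315, Option 3: S=-371. Lowest is -371 (Option 3).

-371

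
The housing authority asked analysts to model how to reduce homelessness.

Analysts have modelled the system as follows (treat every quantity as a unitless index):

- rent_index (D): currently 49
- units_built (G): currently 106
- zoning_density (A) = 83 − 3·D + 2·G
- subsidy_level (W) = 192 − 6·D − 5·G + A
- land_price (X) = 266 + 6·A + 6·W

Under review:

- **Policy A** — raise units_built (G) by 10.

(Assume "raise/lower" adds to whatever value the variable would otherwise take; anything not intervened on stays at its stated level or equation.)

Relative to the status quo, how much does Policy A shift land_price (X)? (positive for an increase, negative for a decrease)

Baseline:
  D = 49
  G = 106
  A = 83 − 3·49 + 2·106 = 148
  W = 192 − 6·49 − 5·106 + 148 = -484
  X = 266 + 6·148 + 6·(-484) = -1750
Policy A (G + 10):
  D = 49
  G = 106 + 10 = 116
  A = 83 − 3·49 + 2·116 = 168
  W = 192 − 6·49 − 5·116 + 168 = -514
  X = 266 + 6·168 + 6·(-514) = -1810
Change in X: -1810 − (-1750) = -60

-60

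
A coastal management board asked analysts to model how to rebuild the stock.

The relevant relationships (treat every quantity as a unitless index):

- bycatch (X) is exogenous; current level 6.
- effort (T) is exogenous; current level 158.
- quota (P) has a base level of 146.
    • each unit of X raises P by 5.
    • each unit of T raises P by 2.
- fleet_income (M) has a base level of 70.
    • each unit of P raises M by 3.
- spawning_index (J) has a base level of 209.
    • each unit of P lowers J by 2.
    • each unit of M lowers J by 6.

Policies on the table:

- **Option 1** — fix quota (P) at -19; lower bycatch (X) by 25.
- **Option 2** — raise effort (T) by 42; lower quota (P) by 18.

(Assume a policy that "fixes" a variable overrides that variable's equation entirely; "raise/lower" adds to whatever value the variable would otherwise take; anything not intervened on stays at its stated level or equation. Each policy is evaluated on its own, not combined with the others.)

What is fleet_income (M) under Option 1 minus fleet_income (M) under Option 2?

-1731

Option 1 (P := -19, X − 25):
  X = 6 − 25 = -19
  T = 158
  P = -19
  M = 70 + 3·(-19) = 13
Option 2 (T + 42, P − 18):
  X = 6
  T = 158 + 42 = 200
  P = 146 + 5·6 + 2·200 (−18 from intervention) = 558
  M = 70 + 3·558 = 1744
M: 13 − 1744 = -1731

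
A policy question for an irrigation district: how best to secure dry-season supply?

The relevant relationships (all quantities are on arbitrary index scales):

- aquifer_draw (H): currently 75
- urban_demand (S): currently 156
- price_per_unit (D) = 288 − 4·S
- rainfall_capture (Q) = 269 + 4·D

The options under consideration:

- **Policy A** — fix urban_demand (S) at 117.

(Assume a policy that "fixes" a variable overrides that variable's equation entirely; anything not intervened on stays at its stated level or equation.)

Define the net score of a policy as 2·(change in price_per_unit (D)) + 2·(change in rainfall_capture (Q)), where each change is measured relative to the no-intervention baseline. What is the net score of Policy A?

Baseline:
  S = 156
  D = 288 − 4·156 = -336
  Q = 269 + 4·(-336) = -1075
Policy A (S := 117):
  S = 117
  D = 288 − 4·117 = -180
  Q = 269 + 4·(-180) = -451
ΔD = -180 − (-336) = 156; ΔQ = -451 − (-1075) = 624
Score = 2·156 + 2·624 = 1560

1560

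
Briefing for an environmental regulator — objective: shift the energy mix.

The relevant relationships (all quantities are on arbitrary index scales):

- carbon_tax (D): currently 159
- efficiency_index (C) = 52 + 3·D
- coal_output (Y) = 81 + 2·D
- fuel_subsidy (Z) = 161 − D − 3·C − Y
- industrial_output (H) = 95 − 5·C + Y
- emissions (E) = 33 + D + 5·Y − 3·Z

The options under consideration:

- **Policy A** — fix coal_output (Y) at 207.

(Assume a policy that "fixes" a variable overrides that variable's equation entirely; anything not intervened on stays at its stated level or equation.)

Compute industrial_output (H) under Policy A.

Policy A (Y := 207):
  D = 159
  C = 52 + 3·159 = 529
  Y = 207
  H = 95 − 5·529 + 207 = -2343

-2343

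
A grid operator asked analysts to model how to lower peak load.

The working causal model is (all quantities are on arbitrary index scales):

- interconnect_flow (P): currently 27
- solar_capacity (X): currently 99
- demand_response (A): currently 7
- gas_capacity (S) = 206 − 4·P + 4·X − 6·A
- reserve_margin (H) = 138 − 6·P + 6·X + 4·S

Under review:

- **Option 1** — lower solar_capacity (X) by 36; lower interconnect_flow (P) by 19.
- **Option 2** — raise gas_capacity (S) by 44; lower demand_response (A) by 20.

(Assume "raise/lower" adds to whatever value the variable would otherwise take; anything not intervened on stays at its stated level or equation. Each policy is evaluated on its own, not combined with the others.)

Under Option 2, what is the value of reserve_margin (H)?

Option 2 (S + 44, A − 20):
  P = 27
  X = 99
  A = 7 − 20 = -13
  S = 206 − 4·27 + 4·99 − 6·(-13) (+44 from intervention) = 616
  H = 138 − 6·27 + 6·99 + 4·616 = 3034

3034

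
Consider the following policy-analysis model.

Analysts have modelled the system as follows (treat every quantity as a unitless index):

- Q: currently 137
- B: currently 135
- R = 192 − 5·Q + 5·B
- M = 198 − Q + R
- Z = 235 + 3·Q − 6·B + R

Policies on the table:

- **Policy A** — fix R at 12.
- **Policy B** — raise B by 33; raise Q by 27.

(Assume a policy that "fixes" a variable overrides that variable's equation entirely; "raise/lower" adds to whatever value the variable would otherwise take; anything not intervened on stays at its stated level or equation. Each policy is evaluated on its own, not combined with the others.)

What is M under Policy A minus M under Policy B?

-173

Policy A (R := 12):
  Q = 137
  B = 135
  R = 12
  M = 198 − 137 + 12 = 73
Policy B (B + 33, Q + 27):
  Q = 137 + 27 = 164
  B = 135 + 33 = 168
  R = 192 − 5·164 + 5·168 = 212
  M = 198 − 164 + 212 = 246
M: 73 − 246 = -173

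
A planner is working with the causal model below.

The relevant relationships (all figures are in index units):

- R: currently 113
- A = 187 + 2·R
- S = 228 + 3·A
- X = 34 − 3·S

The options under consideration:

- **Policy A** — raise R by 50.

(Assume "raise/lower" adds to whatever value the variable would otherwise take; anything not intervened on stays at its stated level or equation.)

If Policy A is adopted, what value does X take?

Policy A (R + 50):
  R = 113 + 50 = 163
  A = 187 + 2·163 = 513
  S = 228 + 3·513 = 1767
  X = 34 − 3·1767 = -5267

-5267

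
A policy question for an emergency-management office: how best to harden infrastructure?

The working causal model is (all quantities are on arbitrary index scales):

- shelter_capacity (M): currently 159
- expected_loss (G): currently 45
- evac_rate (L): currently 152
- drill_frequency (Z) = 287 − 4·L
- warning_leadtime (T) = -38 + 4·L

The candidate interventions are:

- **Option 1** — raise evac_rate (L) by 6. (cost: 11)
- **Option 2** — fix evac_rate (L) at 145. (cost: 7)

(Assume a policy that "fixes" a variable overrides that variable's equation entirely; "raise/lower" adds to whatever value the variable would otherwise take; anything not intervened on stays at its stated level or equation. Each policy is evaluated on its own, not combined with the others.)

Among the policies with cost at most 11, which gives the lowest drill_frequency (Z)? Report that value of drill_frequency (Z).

Option 1 (L + 6):
  L = 152 + 6 = 158
  Z = 287 − 4·158 = -345
Option 2 (L := 145):
  L = 145
  Z = 287 − 4·145 = -293
Comparing — Option 1: Z=-345, Option 2: Z=-293. Lowest is -345 (Option 1).

-345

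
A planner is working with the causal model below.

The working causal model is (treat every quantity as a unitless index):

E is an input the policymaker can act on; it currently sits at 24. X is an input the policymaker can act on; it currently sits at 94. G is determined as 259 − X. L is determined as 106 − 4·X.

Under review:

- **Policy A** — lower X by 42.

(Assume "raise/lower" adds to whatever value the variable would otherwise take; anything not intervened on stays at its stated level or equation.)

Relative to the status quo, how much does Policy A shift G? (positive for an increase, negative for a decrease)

Baseline:
  X = 94
  G = 259 − 94 = 165
Policy A (X − 42):
  X = 94 − 42 = 52
  G = 259 − 52 = 207
Change in G: 207 − 165 = 42

42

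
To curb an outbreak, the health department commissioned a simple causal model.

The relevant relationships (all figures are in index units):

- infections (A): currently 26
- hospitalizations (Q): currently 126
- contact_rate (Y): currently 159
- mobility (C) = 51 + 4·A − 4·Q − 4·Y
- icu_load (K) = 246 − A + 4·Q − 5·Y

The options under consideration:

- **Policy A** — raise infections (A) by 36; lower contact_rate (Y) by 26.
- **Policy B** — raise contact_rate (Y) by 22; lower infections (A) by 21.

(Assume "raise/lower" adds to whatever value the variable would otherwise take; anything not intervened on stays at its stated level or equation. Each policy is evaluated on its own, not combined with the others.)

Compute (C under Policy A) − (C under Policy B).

420

Policy A (A + 36, Y − 26):
  A = 26 + 36 = 62
  Q = 126
  Y = 159 − 26 = 133
  C = 51 + 4·62 − 4·126 − 4·133 = -737
Policy B (Y + 22, A − 21):
  A = 26 − 21 = 5
  Q = 126
  Y = 159 + 22 = 181
  C = 51 + 4·5 − 4·126 − 4·181 = -1157
C: -737 − (-1157) = 420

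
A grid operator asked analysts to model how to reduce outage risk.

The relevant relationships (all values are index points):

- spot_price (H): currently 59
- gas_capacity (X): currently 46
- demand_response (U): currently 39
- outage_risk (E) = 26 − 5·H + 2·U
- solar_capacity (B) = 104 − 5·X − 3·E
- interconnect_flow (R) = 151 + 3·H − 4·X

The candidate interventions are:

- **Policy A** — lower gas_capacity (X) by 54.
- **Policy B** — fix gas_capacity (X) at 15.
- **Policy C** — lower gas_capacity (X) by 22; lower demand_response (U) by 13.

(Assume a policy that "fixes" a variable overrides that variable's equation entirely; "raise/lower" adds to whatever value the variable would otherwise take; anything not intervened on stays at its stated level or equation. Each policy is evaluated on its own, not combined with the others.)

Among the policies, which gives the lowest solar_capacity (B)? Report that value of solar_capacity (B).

Policy A (X − 54):
  H = 59
  X = 46 − 54 = -8
  U = 39
  E = 26 − 5·59 + 2·39 = -191
  B = 104 − 5·(-8) − 3·(-191) = 717
Policy B (X := 15):
  H = 59
  X = 15
  U = 39
  E = 26 − 5·59 + 2·39 = -191
  B = 104 − 5·15 − 3·(-191) = 602
Policy C (X − 22, U − 13):
  H = 59
  X = 46 − 22 = 24
  U = 39 − 13 = 26
  E = 26 − 5·59 + 2·26 = -217
  B = 104 − 5·24 − 3·(-217) = 635
Comparing — Policy A: B=717, Policy B: B=602, Policy C: B=635. Lowest is 602 (Policy B).

602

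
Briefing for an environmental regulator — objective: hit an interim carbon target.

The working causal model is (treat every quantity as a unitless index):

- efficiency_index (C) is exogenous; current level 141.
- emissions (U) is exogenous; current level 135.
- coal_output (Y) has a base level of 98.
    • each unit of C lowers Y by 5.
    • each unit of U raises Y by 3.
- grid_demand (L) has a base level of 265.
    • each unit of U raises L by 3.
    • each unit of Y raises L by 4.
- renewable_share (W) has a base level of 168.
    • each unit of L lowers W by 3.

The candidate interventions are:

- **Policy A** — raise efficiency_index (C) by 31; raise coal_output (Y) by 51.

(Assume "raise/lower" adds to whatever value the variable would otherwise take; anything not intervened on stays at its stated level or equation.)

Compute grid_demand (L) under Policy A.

-554

Policy A (C + 31, Y + 51):
  C = 141 + 31 = 172
  U = 135
  Y = 98 − 5·172 + 3·135 (+51 from intervention) = -306
  L = 265 + 3·135 + 4·(-306) = -554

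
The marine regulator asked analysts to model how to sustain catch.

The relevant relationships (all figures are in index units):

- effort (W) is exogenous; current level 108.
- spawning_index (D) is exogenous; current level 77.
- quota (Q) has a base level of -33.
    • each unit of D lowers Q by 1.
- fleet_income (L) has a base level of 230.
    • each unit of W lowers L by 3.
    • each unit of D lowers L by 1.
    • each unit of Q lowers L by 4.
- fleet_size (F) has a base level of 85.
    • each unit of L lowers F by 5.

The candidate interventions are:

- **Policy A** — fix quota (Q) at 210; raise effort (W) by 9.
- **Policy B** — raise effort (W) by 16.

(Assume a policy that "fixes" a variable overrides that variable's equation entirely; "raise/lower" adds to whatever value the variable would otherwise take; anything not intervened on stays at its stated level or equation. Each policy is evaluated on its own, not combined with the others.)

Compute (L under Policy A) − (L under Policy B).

Policy A (Q := 210, W + 9):
  W = 108 + 9 = 117
  D = 77
  Q = 210
  L = 230 − 3·117 − 77 − 4·210 = -1038
Policy B (W + 16):
  W = 108 + 16 = 124
  D = 77
  Q = -33 − 77 = -110
  L = 230 − 3·124 − 77 − 4·(-110) = 221
L: -1038 − 221 = -1259

-1259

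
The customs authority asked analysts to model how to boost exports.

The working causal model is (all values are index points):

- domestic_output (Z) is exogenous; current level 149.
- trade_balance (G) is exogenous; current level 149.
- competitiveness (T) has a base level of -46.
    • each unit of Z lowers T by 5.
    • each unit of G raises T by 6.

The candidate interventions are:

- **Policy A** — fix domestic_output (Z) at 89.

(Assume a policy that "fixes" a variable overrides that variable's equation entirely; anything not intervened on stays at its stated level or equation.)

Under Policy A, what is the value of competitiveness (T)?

Policy A (Z := 89):
  Z = 89
  G = 149
  T = -46 − 5·89 + 6·149 = 403

403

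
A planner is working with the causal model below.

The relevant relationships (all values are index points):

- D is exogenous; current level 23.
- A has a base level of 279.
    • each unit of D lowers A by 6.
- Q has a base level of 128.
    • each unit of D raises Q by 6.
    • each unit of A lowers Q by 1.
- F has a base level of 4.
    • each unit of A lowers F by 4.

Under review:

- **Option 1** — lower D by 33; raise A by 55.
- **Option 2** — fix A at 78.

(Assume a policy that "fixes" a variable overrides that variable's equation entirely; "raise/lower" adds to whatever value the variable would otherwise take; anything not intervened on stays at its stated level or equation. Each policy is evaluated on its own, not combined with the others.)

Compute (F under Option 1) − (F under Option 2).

Option 1 (D − 33, A + 55):
  D = 23 − 33 = -10
  A = 279 − 6·(-10) (+55 from intervention) = 394
  F = 4 − 4·394 = -1572
Option 2 (A := 78):
  D = 23
  A = 78
  F = 4 − 4·78 = -308
F: -1572 − (-308) = -1264

-1264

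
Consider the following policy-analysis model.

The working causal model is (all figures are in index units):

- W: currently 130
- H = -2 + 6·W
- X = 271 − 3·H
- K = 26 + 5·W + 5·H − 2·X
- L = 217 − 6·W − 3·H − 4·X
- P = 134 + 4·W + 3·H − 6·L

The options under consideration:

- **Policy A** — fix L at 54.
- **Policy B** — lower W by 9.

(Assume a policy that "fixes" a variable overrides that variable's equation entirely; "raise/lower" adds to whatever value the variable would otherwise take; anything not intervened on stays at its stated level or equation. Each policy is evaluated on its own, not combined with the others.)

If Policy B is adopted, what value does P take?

Policy B (W − 9):
  W = 130 − 9 = 121
  H = -2 + 6·121 = 724
  X = 271 − 3·724 = -1901
  L = 217 − 6·121 − 3·724 − 4·(-1901) = 4923
  P = 134 + 4·121 + 3·724 − 6·4923 = -26748

-26748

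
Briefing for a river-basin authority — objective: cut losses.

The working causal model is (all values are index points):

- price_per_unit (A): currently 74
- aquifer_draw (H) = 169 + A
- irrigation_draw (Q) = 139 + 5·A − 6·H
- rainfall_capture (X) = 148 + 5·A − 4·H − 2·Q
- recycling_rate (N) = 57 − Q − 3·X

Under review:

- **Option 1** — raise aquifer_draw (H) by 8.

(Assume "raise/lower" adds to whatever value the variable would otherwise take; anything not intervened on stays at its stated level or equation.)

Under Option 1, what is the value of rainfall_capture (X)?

Option 1 (H + 8):
  A = 74
  H = 169 + 74 (+8 from intervention) = 251
  Q = 139 + 5·74 − 6·251 = -997
  X = 148 + 5·74 − 4·251 − 2·(-997) = 1508

1508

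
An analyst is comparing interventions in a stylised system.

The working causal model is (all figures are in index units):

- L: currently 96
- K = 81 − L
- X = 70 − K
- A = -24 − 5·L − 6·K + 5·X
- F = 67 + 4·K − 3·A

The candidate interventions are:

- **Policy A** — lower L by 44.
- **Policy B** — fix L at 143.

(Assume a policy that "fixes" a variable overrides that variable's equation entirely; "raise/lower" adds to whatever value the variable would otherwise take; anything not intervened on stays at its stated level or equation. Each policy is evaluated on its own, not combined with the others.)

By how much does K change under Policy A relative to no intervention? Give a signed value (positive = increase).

Baseline:
  L = 96
  K = 81 − 96 = -15
Policy A (L − 44):
  L = 96 − 44 = 52
  K = 81 − 52 = 29
Change in K: 29 − (-15) = 44

44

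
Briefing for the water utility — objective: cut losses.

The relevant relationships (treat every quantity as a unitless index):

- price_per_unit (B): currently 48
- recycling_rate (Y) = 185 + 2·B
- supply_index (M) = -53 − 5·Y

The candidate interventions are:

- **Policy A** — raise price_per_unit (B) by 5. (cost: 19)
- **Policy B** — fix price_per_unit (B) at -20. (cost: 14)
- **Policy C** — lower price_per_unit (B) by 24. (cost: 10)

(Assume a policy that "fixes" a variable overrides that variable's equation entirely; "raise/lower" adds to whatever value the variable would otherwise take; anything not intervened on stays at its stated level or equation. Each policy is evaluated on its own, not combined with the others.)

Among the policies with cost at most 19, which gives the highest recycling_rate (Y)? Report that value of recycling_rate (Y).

291

Policy A (B + 5):
  B = 48 + 5 = 53
  Y = 185 + 2·53 = 291
Policy B (B := -20):
  B = -20
  Y = 185 + 2·(-20) = 145
Policy C (B − 24):
  B = 48 − 24 = 24
  Y = 185 + 2·24 = 233
Comparing — Policy A: Y=291, Policy B: Y=145, Policy C: Y=233. Highest is 291 (Policy A).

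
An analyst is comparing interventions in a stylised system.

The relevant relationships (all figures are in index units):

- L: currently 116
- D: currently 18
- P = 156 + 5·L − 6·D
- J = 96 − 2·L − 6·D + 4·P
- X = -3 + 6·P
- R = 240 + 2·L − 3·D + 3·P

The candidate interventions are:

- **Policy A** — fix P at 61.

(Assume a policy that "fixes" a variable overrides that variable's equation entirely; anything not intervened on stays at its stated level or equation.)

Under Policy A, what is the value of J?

0

Policy A (P := 61):
  L = 116
  D = 18
  P = 61
  J = 96 − 2·116 − 6·18 + 4·61 = 0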